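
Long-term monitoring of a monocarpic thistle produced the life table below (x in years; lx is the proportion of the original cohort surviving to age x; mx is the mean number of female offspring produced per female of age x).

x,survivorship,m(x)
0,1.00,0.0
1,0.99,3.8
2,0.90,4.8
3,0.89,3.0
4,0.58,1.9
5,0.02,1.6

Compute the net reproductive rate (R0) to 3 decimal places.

11.886

lx·mx by age: 0, 3.762, 4.32, 2.67, 1.102, 0.032
R0 = Σ lx·mx = 11.886 → 11.886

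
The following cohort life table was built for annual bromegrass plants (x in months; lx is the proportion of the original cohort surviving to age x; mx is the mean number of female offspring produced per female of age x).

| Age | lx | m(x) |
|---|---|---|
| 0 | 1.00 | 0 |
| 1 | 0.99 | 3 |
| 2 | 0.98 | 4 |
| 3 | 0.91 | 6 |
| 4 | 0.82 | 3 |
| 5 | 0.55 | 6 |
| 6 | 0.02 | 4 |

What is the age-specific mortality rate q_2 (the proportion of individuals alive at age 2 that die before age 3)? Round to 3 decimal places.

0.071

q_2 = (l_2 − l_3) / l_2 = (0.98 − 0.91) / 0.98
     = 0.07 / 0.98 = 0.071429… → 0.071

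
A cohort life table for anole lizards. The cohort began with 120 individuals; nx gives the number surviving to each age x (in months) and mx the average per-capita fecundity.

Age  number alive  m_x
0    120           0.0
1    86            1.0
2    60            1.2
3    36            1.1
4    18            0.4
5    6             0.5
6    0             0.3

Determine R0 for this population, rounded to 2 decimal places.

lx = nx/n0 = nx/120: 1, 0.71667…, 0.5, 0.3, 0.15, 0.05, 0
lx·mx by age: 0, 0.716667…, 0.6, 0.33, 0.06, 0.025, 0
R0 = Σ lx·mx = 1.731667… → 1.73

1.73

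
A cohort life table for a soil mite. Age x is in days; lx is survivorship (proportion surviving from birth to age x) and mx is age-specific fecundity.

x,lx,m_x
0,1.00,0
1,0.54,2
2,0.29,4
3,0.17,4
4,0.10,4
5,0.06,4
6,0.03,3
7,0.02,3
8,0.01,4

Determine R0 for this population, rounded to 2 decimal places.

lx·mx by age: 0, 1.08, 1.16, 0.68, 0.4, 0.24, 0.09, 0.06, 0.04
R0 = Σ lx·mx = 3.75 → 3.75

3.75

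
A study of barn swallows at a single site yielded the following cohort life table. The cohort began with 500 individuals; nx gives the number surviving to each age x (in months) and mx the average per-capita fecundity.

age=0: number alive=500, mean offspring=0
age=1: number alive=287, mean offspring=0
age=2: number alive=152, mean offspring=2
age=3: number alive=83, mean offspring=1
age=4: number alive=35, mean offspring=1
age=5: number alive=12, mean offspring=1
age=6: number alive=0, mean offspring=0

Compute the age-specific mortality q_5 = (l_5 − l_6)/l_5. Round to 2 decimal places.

lx = nx/n0 = nx/500: 1, 0.574, 0.304, 0.166, 0.07, 0.024, 0
q_5 = (l_5 − l_6) / l_5 = (0.024 − 0) / 0.024
     = 0.024 / 0.024 = 1 → 1.00

1.00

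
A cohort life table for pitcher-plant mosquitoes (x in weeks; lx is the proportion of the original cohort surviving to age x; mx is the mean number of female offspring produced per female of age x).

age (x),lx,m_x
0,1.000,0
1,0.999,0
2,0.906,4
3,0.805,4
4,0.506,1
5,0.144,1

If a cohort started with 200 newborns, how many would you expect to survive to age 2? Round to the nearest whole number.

181

Expected survivors = N0 · l_2 = 200 × 0.906 = 181.2 → 181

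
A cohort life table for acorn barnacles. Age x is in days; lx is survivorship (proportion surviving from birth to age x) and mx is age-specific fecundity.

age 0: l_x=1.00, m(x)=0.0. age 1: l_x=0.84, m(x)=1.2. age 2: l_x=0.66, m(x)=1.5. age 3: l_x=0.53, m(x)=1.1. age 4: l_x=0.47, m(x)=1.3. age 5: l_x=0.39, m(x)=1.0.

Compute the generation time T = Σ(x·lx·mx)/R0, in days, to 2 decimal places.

2.55

lx·mx: 0, 1.008, 0.99, 0.583, 0.611, 0.39 → R0 = 3.582
x·lx·mx: 0, 1.008, 1.98, 1.749, 2.444, 1.95 → Σ = 9.131
T = 9.131 / 3.582 = 2.549135… → 2.55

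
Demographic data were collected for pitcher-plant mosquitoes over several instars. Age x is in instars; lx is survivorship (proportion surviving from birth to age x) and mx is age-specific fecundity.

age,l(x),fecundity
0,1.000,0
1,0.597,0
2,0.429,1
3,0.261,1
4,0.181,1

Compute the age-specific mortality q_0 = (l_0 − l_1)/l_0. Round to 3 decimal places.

q_0 = (l_0 − l_1) / l_0 = (1 − 0.597) / 1
     = 0.403 / 1 = 0.403 → 0.403

0.403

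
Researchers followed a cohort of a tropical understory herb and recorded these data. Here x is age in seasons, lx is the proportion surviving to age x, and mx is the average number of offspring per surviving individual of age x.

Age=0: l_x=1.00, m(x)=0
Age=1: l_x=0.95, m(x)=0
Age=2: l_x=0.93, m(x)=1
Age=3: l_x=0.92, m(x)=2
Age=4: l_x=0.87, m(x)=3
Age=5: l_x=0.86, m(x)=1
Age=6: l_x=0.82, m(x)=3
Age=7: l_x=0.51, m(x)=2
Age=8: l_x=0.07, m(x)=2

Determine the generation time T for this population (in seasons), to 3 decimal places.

4.578

lx·mx: 0, 0, 0.93, 1.84, 2.61, 0.86, 2.46, 1.02, 0.14 → R0 = 9.86
x·lx·mx: 0, 0, 1.86, 5.52, 10.44, 4.3, 14.76, 7.14, 1.12 → Σ = 45.14
T = 45.14 / 9.86 = 4.578093… → 4.578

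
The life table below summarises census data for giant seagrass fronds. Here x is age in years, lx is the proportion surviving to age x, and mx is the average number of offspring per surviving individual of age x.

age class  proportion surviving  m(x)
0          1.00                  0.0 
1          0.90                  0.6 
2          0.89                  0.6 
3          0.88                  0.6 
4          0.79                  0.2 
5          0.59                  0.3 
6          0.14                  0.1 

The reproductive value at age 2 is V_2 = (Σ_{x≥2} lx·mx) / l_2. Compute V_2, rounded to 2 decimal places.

lx·mx for x ≥ 2: 0.534, 0.528, 0.158, 0.177, 0.014 → sum = 1.411
V_2 = 1.411 / l_2 = 1.411 / 0.89 = 1.585393… → 1.59

1.59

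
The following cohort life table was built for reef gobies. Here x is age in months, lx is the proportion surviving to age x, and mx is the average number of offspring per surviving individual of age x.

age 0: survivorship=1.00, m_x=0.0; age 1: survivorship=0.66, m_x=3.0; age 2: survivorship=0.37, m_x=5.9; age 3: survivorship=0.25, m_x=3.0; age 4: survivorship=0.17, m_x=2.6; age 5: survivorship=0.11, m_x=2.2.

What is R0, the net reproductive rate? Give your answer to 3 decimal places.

5.597

lx·mx by age: 0, 1.98, 2.183, 0.75, 0.442, 0.242
R0 = Σ lx·mx = 5.597 → 5.597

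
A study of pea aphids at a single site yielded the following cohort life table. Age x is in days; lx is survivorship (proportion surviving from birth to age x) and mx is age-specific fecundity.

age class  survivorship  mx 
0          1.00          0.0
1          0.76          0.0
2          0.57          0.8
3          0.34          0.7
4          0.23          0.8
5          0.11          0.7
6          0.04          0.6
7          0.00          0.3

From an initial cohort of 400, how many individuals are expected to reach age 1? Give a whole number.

Expected survivors = N0 · l_1 = 400 × 0.76 = 304 → 304

304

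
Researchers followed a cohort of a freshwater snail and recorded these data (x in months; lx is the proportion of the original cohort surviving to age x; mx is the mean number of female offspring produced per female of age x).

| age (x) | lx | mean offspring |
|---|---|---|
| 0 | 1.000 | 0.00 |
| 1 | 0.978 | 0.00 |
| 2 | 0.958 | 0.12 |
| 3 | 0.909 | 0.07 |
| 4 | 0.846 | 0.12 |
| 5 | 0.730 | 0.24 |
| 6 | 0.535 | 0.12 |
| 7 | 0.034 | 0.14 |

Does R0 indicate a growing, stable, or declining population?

declining

R0 = Σ lx·mx = 0 + 0 + 0.11496 + 0.06363 + 0.10152 + 0.1752 + 0.0642 + 0.00476 = 0.52427
R0 < 1, so the population is declining.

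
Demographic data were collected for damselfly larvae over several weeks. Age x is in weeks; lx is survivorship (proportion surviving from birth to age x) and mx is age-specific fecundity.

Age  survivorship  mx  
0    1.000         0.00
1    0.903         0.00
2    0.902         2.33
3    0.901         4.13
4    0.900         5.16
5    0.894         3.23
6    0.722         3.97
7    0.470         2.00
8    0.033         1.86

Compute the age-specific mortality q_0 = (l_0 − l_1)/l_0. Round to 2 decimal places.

q_0 = (l_0 − l_1) / l_0 = (1 − 0.903) / 1
     = 0.097 / 1 = 0.097 → 0.10

0.10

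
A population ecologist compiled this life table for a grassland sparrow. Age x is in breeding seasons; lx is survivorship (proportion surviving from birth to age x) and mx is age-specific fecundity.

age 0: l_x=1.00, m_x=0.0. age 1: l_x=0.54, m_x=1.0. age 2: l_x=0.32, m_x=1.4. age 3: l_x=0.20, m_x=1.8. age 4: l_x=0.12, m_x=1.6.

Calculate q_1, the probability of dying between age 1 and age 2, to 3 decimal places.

0.407

q_1 = (l_1 − l_2) / l_1 = (0.54 − 0.32) / 0.54
     = 0.22 / 0.54 = 0.407407… → 0.407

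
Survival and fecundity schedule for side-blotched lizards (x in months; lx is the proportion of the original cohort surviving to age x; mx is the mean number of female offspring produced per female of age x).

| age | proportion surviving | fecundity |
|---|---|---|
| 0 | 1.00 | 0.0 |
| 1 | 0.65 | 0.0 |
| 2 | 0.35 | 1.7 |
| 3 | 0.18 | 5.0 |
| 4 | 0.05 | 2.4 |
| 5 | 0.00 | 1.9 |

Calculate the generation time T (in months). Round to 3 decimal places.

lx·mx: 0, 0, 0.595, 0.9, 0.12, 0 → R0 = 1.615
x·lx·mx: 0, 0, 1.19, 2.7, 0.48, 0 → Σ = 4.37
T = 4.37 / 1.615 = 2.705882… → 2.706

2.706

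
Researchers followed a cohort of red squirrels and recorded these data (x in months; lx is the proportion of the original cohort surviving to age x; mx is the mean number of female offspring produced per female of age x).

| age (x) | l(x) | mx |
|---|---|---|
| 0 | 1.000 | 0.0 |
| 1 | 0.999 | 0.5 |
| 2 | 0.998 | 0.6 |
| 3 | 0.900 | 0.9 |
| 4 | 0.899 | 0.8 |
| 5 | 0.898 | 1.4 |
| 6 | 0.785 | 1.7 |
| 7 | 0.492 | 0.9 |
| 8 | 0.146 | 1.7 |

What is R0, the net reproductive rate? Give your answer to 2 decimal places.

5.91

lx·mx by age: 0, 0.4995, 0.5988, 0.81, 0.7192, 1.2572, 1.3345, 0.4428, 0.2482
R0 = Σ lx·mx = 5.9102 → 5.91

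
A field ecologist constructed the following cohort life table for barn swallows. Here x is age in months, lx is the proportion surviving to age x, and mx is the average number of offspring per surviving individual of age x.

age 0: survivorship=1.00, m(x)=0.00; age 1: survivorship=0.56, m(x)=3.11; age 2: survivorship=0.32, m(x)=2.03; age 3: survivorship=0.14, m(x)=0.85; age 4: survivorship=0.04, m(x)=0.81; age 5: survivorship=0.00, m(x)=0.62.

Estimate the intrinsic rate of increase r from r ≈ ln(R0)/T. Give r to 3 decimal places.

R0 = Σ lx·mx = 0 + 1.7416 + 0.6496 + 0.119 + 0.0324 + 0 = 2.5426
Σ x·lx·mx = 3.5274; T = 3.5274/2.5426 = 1.38732…
r ≈ ln(R0)/T = ln(2.5426)/1.38732… = 0.67265… → 0.673

0.673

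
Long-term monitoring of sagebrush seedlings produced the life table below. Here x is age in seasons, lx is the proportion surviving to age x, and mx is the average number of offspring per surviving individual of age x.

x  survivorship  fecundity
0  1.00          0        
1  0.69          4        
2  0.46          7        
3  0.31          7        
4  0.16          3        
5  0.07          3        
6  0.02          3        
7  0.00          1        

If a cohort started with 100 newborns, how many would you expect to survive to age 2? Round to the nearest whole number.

Expected survivors = N0 · l_2 = 100 × 0.46 = 46 → 46

46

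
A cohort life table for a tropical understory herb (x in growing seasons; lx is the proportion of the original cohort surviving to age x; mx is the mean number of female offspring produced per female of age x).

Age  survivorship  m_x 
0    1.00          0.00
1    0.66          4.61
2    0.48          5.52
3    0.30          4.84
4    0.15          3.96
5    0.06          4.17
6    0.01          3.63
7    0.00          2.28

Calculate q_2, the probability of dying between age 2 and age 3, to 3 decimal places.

0.375

q_2 = (l_2 − l_3) / l_2 = (0.48 − 0.3) / 0.48
     = 0.18 / 0.48 = 0.375 → 0.375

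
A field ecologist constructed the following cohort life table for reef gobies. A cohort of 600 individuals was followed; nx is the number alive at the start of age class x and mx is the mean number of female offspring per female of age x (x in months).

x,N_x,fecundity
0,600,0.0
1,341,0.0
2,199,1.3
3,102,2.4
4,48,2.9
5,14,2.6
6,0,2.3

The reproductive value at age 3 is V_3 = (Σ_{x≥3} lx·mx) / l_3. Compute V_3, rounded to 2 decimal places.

lx = nx/n0 = nx/600: 1, 0.56833…, 0.33167…, 0.17, 0.08, 0.02333…, 0
lx·mx for x ≥ 3: 0.408, 0.232, 0.060667…, 0 → sum = 0.700667…
V_3 = 0.700667… / l_3 = 0.700667… / 0.17 = 4.121569… → 4.12

4.12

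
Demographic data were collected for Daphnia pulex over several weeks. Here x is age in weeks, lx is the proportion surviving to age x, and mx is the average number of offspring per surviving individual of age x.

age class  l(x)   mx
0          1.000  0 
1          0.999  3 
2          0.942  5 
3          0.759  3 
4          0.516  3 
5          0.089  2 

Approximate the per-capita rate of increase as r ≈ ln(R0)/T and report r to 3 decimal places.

R0 = Σ lx·mx = 0 + 2.997 + 4.71 + 2.277 + 1.548 + 0.178 = 11.71
Σ x·lx·mx = 26.33; T = 26.33/11.71 = 2.24851…
r ≈ ln(R0)/T = ln(11.71)/2.24851… = 1.09426… → 1.094

1.094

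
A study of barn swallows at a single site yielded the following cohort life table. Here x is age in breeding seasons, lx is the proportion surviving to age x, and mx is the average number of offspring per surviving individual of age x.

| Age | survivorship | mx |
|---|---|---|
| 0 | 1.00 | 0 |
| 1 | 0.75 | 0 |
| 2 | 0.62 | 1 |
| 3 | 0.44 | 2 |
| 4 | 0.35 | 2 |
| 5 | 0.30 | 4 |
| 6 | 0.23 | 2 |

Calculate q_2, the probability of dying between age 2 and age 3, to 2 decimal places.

0.29

q_2 = (l_2 − l_3) / l_2 = (0.62 − 0.44) / 0.62
     = 0.18 / 0.62 = 0.290323… → 0.29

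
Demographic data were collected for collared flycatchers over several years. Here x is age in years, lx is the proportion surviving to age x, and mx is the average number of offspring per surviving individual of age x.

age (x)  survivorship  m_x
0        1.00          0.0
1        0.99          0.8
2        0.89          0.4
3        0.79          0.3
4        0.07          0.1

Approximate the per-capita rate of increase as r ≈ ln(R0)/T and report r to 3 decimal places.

0.205

R0 = Σ lx·mx = 0 + 0.792 + 0.356 + 0.237 + 0.007 = 1.392
Σ x·lx·mx = 2.243; T = 2.243/1.392 = 1.61135…
r ≈ ln(R0)/T = ln(1.392)/1.61135… = 0.20526… → 0.205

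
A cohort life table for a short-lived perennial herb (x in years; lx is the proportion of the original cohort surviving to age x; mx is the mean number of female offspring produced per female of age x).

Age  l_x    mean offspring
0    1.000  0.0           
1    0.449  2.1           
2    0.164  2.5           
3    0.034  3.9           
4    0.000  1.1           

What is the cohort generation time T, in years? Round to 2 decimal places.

1.45

lx·mx: 0, 0.9429, 0.41, 0.1326, 0 → R0 = 1.4855
x·lx·mx: 0, 0.9429, 0.82, 0.3978, 0 → Σ = 2.1607
T = 2.1607 / 1.4855 = 1.454527… → 1.45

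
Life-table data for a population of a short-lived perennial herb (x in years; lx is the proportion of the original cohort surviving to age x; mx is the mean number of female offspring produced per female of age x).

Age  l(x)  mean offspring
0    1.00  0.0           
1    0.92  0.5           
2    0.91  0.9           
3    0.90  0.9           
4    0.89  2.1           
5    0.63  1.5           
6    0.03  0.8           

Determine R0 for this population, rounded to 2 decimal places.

4.93

lx·mx by age: 0, 0.46, 0.819, 0.81, 1.869, 0.945, 0.024
R0 = Σ lx·mx = 4.927 → 4.93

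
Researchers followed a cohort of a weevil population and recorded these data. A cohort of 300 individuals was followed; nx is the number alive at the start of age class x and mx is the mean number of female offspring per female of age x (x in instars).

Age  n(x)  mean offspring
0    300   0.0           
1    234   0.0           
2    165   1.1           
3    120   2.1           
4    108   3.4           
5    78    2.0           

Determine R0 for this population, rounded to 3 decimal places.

lx = nx/n0 = nx/300: 1, 0.78, 0.55, 0.4, 0.36, 0.26
lx·mx by age: 0, 0, 0.605, 0.84, 1.224, 0.52
R0 = Σ lx·mx = 3.189 → 3.189

3.189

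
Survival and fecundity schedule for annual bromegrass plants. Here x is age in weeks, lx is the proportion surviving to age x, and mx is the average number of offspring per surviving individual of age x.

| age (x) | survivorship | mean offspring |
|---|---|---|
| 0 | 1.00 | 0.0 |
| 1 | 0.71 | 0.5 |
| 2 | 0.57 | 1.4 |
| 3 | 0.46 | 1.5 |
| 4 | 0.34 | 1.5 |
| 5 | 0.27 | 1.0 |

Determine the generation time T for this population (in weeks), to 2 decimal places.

lx·mx: 0, 0.355, 0.798, 0.69, 0.51, 0.27 → R0 = 2.623
x·lx·mx: 0, 0.355, 1.596, 2.07, 2.04, 1.35 → Σ = 7.411
T = 7.411 / 2.623 = 2.825391… → 2.83

2.83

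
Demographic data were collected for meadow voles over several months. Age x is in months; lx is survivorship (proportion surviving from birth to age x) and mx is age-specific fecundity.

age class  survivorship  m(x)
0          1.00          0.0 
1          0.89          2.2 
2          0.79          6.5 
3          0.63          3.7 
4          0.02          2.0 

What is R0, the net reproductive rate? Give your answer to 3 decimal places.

lx·mx by age: 0, 1.958, 5.135, 2.331, 0.04
R0 = Σ lx·mx = 9.464 → 9.464

9.464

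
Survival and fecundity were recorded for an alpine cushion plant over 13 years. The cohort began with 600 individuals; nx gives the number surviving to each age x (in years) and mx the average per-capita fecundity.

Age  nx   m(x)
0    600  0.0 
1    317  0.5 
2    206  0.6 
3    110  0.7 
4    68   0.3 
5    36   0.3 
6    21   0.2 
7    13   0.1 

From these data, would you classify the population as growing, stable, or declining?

lx = nx/n0 = nx/600: 1, 0.52833…, 0.34333…, 0.18333…, 0.11333…, 0.06, 0.035, 0.02167…
R0 = Σ lx·mx = 0 + 0.264167… + 0.206… + 0.128333… + 0.034… + 0.018 + 0.007 + 0.002167… = 0.659667…
R0 < 1, so the population is declining.

declining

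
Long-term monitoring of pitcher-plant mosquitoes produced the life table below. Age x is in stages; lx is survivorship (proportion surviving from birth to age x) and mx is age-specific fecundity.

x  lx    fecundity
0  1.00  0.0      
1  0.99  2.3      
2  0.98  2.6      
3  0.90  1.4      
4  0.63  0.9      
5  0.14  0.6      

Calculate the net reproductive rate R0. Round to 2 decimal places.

6.74

lx·mx by age: 0, 2.277, 2.548, 1.26, 0.567, 0.084
R0 = Σ lx·mx = 6.736 → 6.74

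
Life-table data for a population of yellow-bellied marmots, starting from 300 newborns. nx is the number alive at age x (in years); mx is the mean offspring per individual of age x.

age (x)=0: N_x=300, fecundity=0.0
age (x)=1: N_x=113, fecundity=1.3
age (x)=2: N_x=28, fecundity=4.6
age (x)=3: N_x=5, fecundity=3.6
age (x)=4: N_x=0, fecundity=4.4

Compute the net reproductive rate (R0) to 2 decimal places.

0.98

lx = nx/n0 = nx/300: 1, 0.37667…, 0.09333…, 0.01667…, 0
lx·mx by age: 0, 0.489667…, 0.429333…, 0.06…, 0
R0 = Σ lx·mx = 0.979… → 0.98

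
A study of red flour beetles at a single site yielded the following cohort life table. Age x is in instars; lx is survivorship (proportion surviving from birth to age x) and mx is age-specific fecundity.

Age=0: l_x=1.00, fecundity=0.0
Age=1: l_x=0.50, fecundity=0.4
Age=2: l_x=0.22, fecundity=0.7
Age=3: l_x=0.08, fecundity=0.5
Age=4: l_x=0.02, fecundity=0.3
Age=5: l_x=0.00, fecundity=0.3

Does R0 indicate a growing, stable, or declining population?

declining

R0 = Σ lx·mx = 0 + 0.2 + 0.154 + 0.04 + 0.006 + 0 = 0.4
R0 < 1, so the population is declining.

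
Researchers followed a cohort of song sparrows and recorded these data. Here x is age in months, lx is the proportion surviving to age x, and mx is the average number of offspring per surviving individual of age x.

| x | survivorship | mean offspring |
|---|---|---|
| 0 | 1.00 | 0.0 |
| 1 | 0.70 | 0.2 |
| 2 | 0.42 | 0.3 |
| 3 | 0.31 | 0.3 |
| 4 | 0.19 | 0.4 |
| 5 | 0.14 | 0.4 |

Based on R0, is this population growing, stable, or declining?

declining

R0 = Σ lx·mx = 0 + 0.14 + 0.126 + 0.093 + 0.076 + 0.056 = 0.491
R0 < 1, so the population is declining.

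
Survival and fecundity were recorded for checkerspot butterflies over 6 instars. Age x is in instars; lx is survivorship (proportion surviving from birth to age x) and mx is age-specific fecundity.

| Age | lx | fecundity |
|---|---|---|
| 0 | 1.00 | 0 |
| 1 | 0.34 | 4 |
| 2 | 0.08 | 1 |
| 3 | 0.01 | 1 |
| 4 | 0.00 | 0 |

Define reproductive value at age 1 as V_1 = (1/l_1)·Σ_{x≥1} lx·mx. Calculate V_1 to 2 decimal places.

4.26

lx·mx for x ≥ 1: 1.36, 0.08, 0.01, 0 → sum = 1.45
V_1 = 1.45 / l_1 = 1.45 / 0.34 = 4.264706… → 4.26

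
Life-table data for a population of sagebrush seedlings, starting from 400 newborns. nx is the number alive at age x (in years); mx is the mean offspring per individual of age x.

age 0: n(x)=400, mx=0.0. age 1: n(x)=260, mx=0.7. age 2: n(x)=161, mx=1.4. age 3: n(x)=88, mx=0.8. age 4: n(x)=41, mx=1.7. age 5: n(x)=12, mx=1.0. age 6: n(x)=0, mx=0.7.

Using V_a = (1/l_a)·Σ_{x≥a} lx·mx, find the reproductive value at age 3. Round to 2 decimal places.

lx = nx/n0 = nx/400: 1, 0.65, 0.4025, 0.22, 0.1025, 0.03, 0
lx·mx for x ≥ 3: 0.176, 0.17425, 0.03, 0 → sum = 0.38025
V_3 = 0.38025 / l_3 = 0.38025 / 0.22 = 1.728409… → 1.73

1.73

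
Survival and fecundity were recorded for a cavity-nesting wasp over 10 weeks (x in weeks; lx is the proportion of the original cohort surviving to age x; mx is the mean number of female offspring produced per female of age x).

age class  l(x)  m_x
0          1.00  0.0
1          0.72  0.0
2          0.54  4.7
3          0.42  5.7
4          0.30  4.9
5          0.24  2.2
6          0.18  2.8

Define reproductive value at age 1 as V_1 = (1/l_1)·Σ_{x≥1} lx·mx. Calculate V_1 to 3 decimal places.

10.325

lx·mx for x ≥ 1: 0, 2.538, 2.394, 1.47, 0.528, 0.504 → sum = 7.434
V_1 = 7.434 / l_1 = 7.434 / 0.72 = 10.325 → 10.325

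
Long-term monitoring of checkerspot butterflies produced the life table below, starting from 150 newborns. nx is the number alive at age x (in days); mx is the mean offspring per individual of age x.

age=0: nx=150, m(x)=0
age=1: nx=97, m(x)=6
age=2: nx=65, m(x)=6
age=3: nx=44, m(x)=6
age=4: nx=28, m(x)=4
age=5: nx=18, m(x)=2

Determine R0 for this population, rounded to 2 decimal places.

lx = nx/n0 = nx/150: 1, 0.64667…, 0.43333…, 0.29333…, 0.18667…, 0.12
lx·mx by age: 0, 3.88…, 2.6…, 1.76…, 0.746667…, 0.24
R0 = Σ lx·mx = 9.226667… → 9.23

9.23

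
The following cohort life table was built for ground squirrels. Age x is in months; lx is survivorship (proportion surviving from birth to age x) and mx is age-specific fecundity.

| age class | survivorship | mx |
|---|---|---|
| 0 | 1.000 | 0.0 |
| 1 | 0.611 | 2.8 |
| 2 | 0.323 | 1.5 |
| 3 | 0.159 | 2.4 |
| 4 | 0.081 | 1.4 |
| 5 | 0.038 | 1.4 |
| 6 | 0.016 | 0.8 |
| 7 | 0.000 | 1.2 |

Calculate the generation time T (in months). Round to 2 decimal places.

1.68

lx·mx: 0, 1.7108, 0.4845, 0.3816, 0.1134, 0.0532, 0.0128, 0 → R0 = 2.7563
x·lx·mx: 0, 1.7108, 0.969, 1.1448, 0.4536, 0.266, 0.0768, 0 → Σ = 4.621
T = 4.621 / 2.7563 = 1.676523… → 1.68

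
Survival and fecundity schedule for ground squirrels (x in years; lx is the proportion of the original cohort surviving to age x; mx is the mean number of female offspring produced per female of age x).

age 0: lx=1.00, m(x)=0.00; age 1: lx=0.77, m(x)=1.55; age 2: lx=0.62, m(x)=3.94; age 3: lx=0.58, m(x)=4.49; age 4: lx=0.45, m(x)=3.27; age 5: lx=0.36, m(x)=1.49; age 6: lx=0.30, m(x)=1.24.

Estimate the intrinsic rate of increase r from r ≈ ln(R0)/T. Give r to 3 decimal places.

R0 = Σ lx·mx = 0 + 1.1935 + 2.4428 + 2.6042 + 1.4715 + 0.5364 + 0.372 = 8.6204
Σ x·lx·mx = 24.6917; T = 24.6917/8.6204 = 2.86433…
r ≈ ln(R0)/T = ln(8.6204)/2.86433… = 0.75205… → 0.752

0.752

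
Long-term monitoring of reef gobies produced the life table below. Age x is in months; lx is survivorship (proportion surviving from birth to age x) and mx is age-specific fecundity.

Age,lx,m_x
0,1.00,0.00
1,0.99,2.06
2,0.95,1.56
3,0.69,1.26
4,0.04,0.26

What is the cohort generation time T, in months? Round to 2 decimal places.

1.74

lx·mx: 0, 2.0394, 1.482, 0.8694, 0.0104 → R0 = 4.4012
x·lx·mx: 0, 2.0394, 2.964, 2.6082, 0.0416 → Σ = 7.6532
T = 7.6532 / 4.4012 = 1.738889… → 1.74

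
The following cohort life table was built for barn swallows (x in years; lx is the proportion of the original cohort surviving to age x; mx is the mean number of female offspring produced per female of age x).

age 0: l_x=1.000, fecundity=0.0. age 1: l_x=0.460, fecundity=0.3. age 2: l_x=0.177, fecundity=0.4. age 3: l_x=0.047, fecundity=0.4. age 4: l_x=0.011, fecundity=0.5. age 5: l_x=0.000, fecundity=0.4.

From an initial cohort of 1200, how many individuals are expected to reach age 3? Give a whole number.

Expected survivors = N0 · l_3 = 1200 × 0.047 = 56.4 → 56

56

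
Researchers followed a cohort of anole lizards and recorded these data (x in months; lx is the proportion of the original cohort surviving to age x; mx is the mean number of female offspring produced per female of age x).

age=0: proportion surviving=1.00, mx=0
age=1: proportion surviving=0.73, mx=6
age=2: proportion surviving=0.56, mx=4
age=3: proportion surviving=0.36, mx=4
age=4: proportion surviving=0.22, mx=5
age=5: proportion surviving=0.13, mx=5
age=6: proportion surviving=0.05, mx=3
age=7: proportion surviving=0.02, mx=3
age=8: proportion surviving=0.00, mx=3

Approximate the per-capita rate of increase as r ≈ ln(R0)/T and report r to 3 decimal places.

R0 = Σ lx·mx = 0 + 4.38 + 2.24 + 1.44 + 1.1 + 0.65 + 0.15 + 0.06 + 0 = 10.02
Σ x·lx·mx = 22.15; T = 22.15/10.02 = 2.21058…
r ≈ ln(R0)/T = ln(10.02)/2.21058… = 1.04252… → 1.043

1.043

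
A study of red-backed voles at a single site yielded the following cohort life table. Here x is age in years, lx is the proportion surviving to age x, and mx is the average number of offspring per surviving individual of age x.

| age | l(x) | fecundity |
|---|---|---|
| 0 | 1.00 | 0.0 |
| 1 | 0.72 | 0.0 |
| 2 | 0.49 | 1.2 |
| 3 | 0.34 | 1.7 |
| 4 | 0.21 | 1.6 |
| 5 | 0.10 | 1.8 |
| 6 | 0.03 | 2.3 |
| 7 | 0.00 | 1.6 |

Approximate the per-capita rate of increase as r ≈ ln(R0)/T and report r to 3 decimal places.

0.176

R0 = Σ lx·mx = 0 + 0 + 0.588 + 0.578 + 0.336 + 0.18 + 0.069 + 0 = 1.751
Σ x·lx·mx = 5.568; T = 5.568/1.751 = 3.1799…
r ≈ ln(R0)/T = ln(1.751)/3.1799… = 0.17617… → 0.176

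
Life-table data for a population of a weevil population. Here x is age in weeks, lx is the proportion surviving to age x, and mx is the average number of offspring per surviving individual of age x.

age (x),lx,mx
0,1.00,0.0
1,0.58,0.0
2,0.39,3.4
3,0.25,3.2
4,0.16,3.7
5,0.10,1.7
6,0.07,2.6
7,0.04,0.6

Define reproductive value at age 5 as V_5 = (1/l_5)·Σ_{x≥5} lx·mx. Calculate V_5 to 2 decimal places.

lx·mx for x ≥ 5: 0.17, 0.182, 0.024 → sum = 0.376
V_5 = 0.376 / l_5 = 0.376 / 0.1 = 3.76 → 3.76

3.76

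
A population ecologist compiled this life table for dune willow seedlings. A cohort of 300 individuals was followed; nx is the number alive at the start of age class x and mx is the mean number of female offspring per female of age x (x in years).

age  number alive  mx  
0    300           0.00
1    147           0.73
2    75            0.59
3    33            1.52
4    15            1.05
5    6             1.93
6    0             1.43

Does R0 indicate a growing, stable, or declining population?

lx = nx/n0 = nx/300: 1, 0.49, 0.25, 0.11, 0.05, 0.02, 0
R0 = Σ lx·mx = 0 + 0.3577 + 0.1475 + 0.1672 + 0.0525 + 0.0386 + 0 = 0.7635
R0 < 1, so the population is declining.

declining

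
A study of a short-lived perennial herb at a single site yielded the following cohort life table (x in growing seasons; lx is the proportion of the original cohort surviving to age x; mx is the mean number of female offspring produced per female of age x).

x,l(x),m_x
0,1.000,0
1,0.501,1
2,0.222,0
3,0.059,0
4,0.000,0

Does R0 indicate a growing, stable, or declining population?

R0 = Σ lx·mx = 0 + 0.501 + 0 + 0 + 0 = 0.501
R0 < 1, so the population is declining.

declining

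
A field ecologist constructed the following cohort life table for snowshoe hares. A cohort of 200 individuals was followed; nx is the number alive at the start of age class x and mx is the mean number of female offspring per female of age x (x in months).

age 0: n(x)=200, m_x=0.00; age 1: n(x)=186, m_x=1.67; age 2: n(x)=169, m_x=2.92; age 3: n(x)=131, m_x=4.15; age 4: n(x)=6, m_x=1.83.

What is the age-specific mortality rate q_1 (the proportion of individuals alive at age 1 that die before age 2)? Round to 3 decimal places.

lx = nx/n0 = nx/200: 1, 0.93, 0.845, 0.655, 0.03
q_1 = (l_1 − l_2) / l_1 = (0.93 − 0.845) / 0.93
     = 0.085 / 0.93 = 0.091398… → 0.091

0.091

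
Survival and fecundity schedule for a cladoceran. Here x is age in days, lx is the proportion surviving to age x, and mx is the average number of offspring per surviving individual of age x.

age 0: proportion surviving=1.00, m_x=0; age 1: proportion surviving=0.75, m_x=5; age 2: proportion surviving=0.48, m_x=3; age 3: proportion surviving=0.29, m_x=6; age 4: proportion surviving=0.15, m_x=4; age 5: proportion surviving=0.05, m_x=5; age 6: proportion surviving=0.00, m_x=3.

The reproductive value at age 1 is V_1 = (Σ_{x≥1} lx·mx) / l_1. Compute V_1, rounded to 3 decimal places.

lx·mx for x ≥ 1: 3.75, 1.44, 1.74, 0.6, 0.25, 0 → sum = 7.78
V_1 = 7.78 / l_1 = 7.78 / 0.75 = 10.373333… → 10.373

10.373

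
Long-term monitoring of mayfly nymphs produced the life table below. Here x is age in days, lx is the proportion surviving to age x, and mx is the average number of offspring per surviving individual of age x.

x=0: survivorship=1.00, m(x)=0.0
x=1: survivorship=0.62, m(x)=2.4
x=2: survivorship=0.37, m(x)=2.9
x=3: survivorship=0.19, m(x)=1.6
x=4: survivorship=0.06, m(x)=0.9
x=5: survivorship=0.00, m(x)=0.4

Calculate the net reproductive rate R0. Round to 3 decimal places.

lx·mx by age: 0, 1.488, 1.073, 0.304, 0.054, 0
R0 = Σ lx·mx = 2.919 → 2.919

2.919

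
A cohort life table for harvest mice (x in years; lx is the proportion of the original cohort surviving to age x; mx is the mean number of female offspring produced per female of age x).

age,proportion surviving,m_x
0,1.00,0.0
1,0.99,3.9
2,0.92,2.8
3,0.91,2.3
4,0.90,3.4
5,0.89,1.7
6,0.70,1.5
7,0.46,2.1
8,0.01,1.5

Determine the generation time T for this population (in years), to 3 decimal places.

lx·mx: 0, 3.861, 2.576, 2.093, 3.06, 1.513, 1.05, 0.966, 0.015 → R0 = 15.134
x·lx·mx: 0, 3.861, 5.152, 6.279, 12.24, 7.565, 6.3, 6.762, 0.12 → Σ = 48.279
T = 48.279 / 15.134 = 3.190102… → 3.190

3.190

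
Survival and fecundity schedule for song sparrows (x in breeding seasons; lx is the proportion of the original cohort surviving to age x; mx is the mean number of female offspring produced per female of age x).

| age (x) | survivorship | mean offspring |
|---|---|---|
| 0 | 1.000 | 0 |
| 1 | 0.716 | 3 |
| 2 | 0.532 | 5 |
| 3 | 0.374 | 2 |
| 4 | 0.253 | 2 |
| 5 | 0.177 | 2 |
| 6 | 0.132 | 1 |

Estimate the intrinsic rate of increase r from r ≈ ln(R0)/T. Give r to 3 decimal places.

0.861

R0 = Σ lx·mx = 0 + 2.148 + 2.66 + 0.748 + 0.506 + 0.354 + 0.132 = 6.548
Σ x·lx·mx = 14.298; T = 14.298/6.548 = 2.18357…
r ≈ ln(R0)/T = ln(6.548)/2.18357… = 0.86059… → 0.861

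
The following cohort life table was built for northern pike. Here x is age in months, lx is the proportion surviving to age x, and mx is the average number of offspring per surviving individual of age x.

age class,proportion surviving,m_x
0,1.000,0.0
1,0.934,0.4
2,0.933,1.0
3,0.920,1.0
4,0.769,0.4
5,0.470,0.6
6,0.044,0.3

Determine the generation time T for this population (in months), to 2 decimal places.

lx·mx: 0, 0.3736, 0.933, 0.92, 0.3076, 0.282, 0.0132 → R0 = 2.8294
x·lx·mx: 0, 0.3736, 1.866, 2.76, 1.2304, 1.41, 0.0792 → Σ = 7.7192
T = 7.7192 / 2.8294 = 2.728211… → 2.73

2.73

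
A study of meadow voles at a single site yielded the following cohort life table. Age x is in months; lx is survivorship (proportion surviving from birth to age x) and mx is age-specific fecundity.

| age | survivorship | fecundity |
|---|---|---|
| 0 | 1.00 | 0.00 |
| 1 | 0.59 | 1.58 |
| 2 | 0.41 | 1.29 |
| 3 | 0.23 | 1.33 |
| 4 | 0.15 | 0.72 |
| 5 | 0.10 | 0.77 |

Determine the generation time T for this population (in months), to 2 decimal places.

lx·mx: 0, 0.9322, 0.5289, 0.3059, 0.108, 0.077 → R0 = 1.952
x·lx·mx: 0, 0.9322, 1.0578, 0.9177, 0.432, 0.385 → Σ = 3.7247
T = 3.7247 / 1.952 = 1.908145… → 1.91

1.91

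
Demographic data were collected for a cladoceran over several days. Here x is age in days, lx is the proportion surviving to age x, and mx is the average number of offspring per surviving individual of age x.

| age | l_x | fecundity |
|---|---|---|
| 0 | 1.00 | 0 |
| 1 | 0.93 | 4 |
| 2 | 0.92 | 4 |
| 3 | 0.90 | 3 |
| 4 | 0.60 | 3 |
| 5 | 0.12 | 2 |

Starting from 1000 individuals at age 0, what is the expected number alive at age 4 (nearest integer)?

Expected survivors = N0 · l_4 = 1000 × 0.60 = 600 → 600

600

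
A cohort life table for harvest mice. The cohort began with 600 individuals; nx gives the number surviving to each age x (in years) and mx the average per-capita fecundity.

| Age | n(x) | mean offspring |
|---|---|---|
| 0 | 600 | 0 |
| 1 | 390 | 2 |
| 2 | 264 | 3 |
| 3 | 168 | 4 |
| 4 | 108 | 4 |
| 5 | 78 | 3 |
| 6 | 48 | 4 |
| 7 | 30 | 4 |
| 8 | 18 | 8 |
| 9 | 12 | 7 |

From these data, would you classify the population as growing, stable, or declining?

growing

lx = nx/n0 = nx/600: 1, 0.65, 0.44, 0.28, 0.18, 0.13, 0.08, 0.05, 0.03, 0.02
R0 = Σ lx·mx = 0 + 1.3 + 1.32 + 1.12 + 0.72 + 0.39 + 0.32 + 0.2 + 0.24 + 0.14 = 5.75
R0 > 1, so the population is growing.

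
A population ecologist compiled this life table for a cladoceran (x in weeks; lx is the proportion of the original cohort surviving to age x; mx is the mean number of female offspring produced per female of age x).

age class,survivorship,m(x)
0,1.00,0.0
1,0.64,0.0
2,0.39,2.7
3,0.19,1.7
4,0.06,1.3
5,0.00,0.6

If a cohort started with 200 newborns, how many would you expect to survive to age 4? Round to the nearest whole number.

12

Expected survivors = N0 · l_4 = 200 × 0.06 = 12 → 12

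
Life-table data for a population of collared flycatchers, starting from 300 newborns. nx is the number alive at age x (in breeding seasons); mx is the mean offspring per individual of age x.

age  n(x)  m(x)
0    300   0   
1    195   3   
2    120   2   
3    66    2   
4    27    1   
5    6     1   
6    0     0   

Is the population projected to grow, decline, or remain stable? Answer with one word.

lx = nx/n0 = nx/300: 1, 0.65, 0.4, 0.22, 0.09, 0.02, 0
R0 = Σ lx·mx = 0 + 1.95 + 0.8 + 0.44 + 0.09 + 0.02 + 0 = 3.3
R0 > 1, so the population is growing.

growing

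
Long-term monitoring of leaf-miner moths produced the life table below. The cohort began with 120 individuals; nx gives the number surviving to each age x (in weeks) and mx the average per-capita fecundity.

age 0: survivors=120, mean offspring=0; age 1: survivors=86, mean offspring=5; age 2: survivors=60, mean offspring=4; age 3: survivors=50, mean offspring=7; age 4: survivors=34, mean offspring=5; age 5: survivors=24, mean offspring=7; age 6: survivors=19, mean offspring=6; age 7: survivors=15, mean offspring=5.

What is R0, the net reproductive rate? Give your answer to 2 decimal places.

lx = nx/n0 = nx/120: 1, 0.71667…, 0.5, 0.41667…, 0.28333…, 0.2, 0.15833…, 0.125
lx·mx by age: 0, 3.583333…, 2, 2.916667…, 1.416667…, 1.4, 0.95…, 0.625
R0 = Σ lx·mx = 12.891667… → 12.89

12.89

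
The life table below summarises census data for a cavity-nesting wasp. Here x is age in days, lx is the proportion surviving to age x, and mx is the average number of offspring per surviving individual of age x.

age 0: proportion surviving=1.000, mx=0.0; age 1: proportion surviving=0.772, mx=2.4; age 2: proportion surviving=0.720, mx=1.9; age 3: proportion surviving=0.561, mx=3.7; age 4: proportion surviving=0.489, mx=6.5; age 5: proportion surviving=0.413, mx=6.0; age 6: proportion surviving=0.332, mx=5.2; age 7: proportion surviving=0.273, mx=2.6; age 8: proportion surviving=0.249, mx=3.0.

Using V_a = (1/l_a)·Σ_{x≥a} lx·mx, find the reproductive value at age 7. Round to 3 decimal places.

lx·mx for x ≥ 7: 0.7098, 0.747 → sum = 1.4568
V_7 = 1.4568 / l_7 = 1.4568 / 0.273 = 5.336264… → 5.336

5.336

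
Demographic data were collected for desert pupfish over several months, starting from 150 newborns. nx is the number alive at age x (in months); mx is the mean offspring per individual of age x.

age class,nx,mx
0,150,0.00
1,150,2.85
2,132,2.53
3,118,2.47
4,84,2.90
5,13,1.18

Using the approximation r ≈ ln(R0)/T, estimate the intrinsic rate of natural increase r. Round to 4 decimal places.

0.9417

lx = nx/n0 = nx/150: 1, 1, 0.88, 0.78667…, 0.56, 0.08667…
R0 = Σ lx·mx = 0 + 2.85 + 2.2264 + 1.94307… + 1.624 + 0.10227… = 8.745733…
Σ x·lx·mx = 20.139333…; T = 20.139333…/8.745733… = 2.30276…
r ≈ ln(R0)/T = ln(8.745733…)/2.30276… = 0.941724… → 0.9417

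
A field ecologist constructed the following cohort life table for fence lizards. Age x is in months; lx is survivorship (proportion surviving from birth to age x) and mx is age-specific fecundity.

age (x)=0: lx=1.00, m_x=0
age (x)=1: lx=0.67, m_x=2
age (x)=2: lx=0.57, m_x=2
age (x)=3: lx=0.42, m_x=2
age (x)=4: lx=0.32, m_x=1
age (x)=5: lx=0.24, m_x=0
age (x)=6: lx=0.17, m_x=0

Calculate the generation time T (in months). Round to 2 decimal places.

lx·mx: 0, 1.34, 1.14, 0.84, 0.32, 0, 0 → R0 = 3.64
x·lx·mx: 0, 1.34, 2.28, 2.52, 1.28, 0, 0 → Σ = 7.42
T = 7.42 / 3.64 = 2.038462… → 2.04

2.04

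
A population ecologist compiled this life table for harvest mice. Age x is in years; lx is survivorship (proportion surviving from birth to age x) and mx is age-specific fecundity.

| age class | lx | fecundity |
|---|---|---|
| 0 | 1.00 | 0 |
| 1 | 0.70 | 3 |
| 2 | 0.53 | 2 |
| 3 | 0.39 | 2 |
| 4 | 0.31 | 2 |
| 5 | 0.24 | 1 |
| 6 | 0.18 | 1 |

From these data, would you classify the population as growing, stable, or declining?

growing

R0 = Σ lx·mx = 0 + 2.1 + 1.06 + 0.78 + 0.62 + 0.24 + 0.18 = 4.98
R0 > 1, so the population is growing.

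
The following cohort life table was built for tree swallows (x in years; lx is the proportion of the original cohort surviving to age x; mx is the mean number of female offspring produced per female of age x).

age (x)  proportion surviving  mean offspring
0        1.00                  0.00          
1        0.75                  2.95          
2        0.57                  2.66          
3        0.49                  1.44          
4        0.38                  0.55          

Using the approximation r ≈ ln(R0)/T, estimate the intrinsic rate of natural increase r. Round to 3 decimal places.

R0 = Σ lx·mx = 0 + 2.2125 + 1.5162 + 0.7056 + 0.209 = 4.6433
Σ x·lx·mx = 8.1977; T = 8.1977/4.6433 = 1.76549…
r ≈ ln(R0)/T = ln(4.6433)/1.76549… = 0.86969… → 0.870

0.870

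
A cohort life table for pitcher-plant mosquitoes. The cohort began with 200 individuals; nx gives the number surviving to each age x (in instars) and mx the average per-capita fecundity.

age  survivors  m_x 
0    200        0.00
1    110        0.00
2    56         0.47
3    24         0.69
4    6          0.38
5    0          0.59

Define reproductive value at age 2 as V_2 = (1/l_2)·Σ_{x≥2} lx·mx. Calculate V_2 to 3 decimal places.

0.806

lx = nx/n0 = nx/200: 1, 0.55, 0.28, 0.12, 0.03, 0
lx·mx for x ≥ 2: 0.1316, 0.0828, 0.0114, 0 → sum = 0.2258
V_2 = 0.2258 / l_2 = 0.2258 / 0.28 = 0.806429… → 0.806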